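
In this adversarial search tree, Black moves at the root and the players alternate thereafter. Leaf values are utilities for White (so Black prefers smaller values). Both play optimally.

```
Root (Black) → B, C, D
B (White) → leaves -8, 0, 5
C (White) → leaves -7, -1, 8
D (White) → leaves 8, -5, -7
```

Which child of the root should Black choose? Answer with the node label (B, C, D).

B

B (White): max(-8, 0, 5) = 5
C (White): max(-7, -1, 8) = 8
D (White): max(8, -5, -7) = 8
Root (Black): min(5, 8, 8) = 5
Black picks the child with the lowest value: B (value 5).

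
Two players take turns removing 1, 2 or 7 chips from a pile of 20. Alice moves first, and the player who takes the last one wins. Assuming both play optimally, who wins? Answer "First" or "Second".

First

Mark each pile size as W (mover wins) or L (mover loses):
i:   0  1  2  3  4  5  6  7  8  9 10 11 12 13 14 15 16 17 18 19 20
     L  W  W  L  W  W  L  W  W  L  W  W  L  W  W  L  W  W  L  W  W
Position 20 is W, so the first player wins.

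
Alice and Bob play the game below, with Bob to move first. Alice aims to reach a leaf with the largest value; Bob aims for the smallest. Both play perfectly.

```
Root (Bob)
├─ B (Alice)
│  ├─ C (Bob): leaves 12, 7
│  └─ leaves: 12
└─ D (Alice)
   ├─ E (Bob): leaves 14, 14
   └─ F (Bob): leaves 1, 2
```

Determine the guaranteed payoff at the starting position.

C (Bob): min(12, 7) = 7
B (Alice): max(7, 12) = 12
E (Bob): min(14, 14) = 14
F (Bob): min(1, 2) = 1
D (Alice): max(14, 1) = 14
Root (Bob): min(12, 14) = 12

12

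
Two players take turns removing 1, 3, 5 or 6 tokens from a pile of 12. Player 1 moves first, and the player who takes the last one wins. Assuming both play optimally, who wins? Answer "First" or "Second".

First

i:   0  1  2  3  4  5  6  7  8  9 10 11 12
     L  W  L  W  L  W  W  W  W  W  W  L  W
Position 12 is W, so the first player wins.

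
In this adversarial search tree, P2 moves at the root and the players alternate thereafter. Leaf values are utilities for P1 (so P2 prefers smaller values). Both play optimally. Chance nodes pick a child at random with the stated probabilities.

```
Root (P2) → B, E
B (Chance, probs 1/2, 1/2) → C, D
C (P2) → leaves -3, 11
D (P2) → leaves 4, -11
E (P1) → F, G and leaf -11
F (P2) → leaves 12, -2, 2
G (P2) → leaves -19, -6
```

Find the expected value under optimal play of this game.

C (P2): min(-3, 11) = -3
D (P2): min(4, -11) = -11
B (Chance): 1/2·-3 + 1/2·-11 = -7
F (P2): min(12, -2, 2) = -2
G (P2): min(-19, -6) = -19
E (P1): max(-2, -19, -11) = -2
Root (P2): min(-7, -2) = -7

-7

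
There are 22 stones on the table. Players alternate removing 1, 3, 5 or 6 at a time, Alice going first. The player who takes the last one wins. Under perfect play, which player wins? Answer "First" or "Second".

Positions where the player to move wins (W) vs loses (L):
i:   0  1  2  3  4  5  6  7  8  9 10 11 12 13 14 15 16 17 18 19 20 21 22
     L  W  L  W  L  W  W  W  W  W  W  L  W  L  W  L  W  W  W  W  W  W  L
Position 22 is L, so the second player wins.

Second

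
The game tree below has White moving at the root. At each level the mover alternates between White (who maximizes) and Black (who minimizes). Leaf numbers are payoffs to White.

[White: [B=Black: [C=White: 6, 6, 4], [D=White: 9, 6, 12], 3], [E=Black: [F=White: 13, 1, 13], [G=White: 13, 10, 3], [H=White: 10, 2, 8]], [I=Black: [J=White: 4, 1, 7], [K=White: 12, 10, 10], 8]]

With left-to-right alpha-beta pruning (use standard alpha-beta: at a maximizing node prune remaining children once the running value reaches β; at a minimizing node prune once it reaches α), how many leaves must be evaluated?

15

C [α=-∞,β=+∞]: v=6
D [α=-∞,β=6]: v=9 after child 1 ≥ β → β-cutoff, skip 2
B [α=-∞,β=+∞]: v=3
F [α=3,β=+∞]: v=13
G [α=3,β=13]: v=13 after child 1 ≥ β → β-cutoff, skip 2
H [α=3,β=13]: v=10
E [α=3,β=+∞]: v=10
J [α=10,β=+∞]: v=7
I [α=10,β=+∞]: v=7 after child 1 ≤ α → α-cutoff, skip 2
Root [α=-∞,β=+∞]: v=10
Leaves evaluated: 15 of 23.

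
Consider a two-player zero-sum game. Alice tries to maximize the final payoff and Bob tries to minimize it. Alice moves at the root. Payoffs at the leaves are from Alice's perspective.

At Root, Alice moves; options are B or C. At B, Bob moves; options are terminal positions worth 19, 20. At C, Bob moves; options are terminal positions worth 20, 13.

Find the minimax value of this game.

B (Bob): min(19, 20) = 19
C (Bob): min(20, 13) = 13
Root (Alice): max(19, 13) = 19

19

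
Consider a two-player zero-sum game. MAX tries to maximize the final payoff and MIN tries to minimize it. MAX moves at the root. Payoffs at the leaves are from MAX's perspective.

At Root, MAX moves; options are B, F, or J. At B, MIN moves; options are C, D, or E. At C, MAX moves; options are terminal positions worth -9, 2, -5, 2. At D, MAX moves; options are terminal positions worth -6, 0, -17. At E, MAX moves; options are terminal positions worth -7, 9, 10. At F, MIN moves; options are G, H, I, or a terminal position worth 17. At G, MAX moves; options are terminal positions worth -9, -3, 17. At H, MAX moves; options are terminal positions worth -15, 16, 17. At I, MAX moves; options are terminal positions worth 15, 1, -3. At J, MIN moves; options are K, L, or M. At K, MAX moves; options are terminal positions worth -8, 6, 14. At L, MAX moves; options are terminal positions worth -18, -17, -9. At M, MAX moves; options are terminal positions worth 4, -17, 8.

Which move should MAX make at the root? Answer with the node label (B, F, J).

F

C (MAX): max(-9, 2, -5, 2) = 2
D (MAX): max(-6, 0, -17) = 0
E (MAX): max(-7, 9, 10) = 10
B (MIN): min(2, 0, 10) = 0
G (MAX): max(-9, -3, 17) = 17
H (MAX): max(-15, 16, 17) = 17
I (MAX): max(15, 1, -3) = 15
F (MIN): min(17, 17, 15, 17) = 15
K (MAX): max(-8, 6, 14) = 14
L (MAX): max(-18, -17, -9) = -9
M (MAX): max(4, -17, 8) = 8
J (MIN): min(14, -9, 8) = -9
Root (MAX): max(0, 15, -9) = 15
MAX picks the child with the highest value: F (value 15).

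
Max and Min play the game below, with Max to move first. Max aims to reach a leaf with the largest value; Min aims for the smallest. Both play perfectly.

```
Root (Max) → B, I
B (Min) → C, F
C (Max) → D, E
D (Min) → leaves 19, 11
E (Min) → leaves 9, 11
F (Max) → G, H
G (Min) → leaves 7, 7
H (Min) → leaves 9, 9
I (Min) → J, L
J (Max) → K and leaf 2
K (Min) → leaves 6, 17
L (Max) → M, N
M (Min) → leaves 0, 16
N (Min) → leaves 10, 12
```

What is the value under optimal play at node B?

D: min(19, 11) = 11
E: min(9, 11) = 9
C: max(11, 9) = 11
G: min(7, 7) = 7
H: min(9, 9) = 9
F: max(7, 9) = 9
B: min(11, 9) = 9

9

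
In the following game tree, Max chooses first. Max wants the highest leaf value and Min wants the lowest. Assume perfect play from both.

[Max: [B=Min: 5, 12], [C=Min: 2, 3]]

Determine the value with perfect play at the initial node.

5

B (Min): min(5, 12) = 5
C (Min): min(2, 3) = 2
Root (Max): max(5, 2) = 5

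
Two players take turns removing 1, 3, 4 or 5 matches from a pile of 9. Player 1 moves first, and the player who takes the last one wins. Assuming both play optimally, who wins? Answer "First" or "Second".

First

Compute winning (W) and losing (L) positions by backward induction:
i:   0  1  2  3  4  5  6  7  8  9
     L  W  L  W  W  W  W  W  L  W
Position 9 is W, so the first player wins.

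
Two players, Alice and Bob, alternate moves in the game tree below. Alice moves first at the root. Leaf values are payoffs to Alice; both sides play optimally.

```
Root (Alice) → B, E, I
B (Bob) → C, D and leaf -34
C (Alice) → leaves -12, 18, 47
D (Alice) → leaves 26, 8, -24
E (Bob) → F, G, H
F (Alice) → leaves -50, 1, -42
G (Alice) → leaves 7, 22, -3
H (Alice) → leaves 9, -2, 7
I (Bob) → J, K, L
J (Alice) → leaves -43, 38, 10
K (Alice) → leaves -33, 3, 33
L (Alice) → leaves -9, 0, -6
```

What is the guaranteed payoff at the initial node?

1

C (Alice): max(-12, 18, 47) = 47
D (Alice): max(26, 8, -24) = 26
B (Bob): min(47, 26, -34) = -34
F (Alice): max(-50, 1, -42) = 1
G (Alice): max(7, 22, -3) = 22
H (Alice): max(9, -2, 7) = 9
E (Bob): min(1, 22, 9) = 1
J (Alice): max(-43, 38, 10) = 38
K (Alice): max(-33, 3, 33) = 33
L (Alice): max(-9, 0, -6) = 0
I (Bob): min(38, 33, 0) = 0
Root (Alice): max(-34, 1, 0) = 1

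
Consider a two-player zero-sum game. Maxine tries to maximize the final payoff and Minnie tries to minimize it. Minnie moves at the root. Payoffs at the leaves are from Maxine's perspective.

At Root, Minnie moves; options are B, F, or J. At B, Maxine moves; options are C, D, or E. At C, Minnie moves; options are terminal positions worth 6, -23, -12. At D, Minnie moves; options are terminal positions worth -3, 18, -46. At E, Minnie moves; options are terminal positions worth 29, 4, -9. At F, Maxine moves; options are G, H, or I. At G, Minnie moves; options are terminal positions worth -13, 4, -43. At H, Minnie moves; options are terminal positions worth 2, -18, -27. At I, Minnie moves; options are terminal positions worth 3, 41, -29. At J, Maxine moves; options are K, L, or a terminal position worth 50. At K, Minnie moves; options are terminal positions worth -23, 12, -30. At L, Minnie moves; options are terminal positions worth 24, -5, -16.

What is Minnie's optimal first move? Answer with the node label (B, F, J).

C (Minnie): min(6, -23, -12) = -23
D (Minnie): min(-3, 18, -46) = -46
E (Minnie): min(29, 4, -9) = -9
B (Maxine): max(-23, -46, -9) = -9
G (Minnie): min(-13, 4, -43) = -43
H (Minnie): min(2, -18, -27) = -27
I (Minnie): min(3, 41, -29) = -29
F (Maxine): max(-43, -27, -29) = -27
K (Minnie): min(-23, 12, -30) = -30
L (Minnie): min(24, -5, -16) = -16
J (Maxine): max(-30, -16, 50) = 50
Root (Minnie): min(-9, -27, 50) = -27
Minnie picks the child with the lowest value: F (value -27).

F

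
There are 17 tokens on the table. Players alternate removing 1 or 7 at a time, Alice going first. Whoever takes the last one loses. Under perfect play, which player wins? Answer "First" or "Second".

Positions where the player to move wins (W) vs loses (L):
i:   0  1  2  3  4  5  6  7  8  9 10 11 12 13 14 15 16 17
     W  L  W  L  W  L  W  L  W  L  W  L  W  L  W  L  W  L
Position 17 is L, so the second player wins.

Second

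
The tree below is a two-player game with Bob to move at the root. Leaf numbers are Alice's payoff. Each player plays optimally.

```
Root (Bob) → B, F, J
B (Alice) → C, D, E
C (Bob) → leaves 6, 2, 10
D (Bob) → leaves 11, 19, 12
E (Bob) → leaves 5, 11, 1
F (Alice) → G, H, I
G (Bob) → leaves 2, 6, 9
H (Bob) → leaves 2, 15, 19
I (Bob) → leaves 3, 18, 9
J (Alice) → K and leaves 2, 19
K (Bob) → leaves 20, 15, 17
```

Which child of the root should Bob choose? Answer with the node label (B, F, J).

C (Bob): min(6, 2, 10) = 2
D (Bob): min(11, 19, 12) = 11
E (Bob): min(5, 11, 1) = 1
B (Alice): max(2, 11, 1) = 11
G (Bob): min(2, 6, 9) = 2
H (Bob): min(2, 15, 19) = 2
I (Bob): min(3, 18, 9) = 3
F (Alice): max(2, 2, 3) = 3
K (Bob): min(20, 15, 17) = 15
J (Alice): max(15, 2, 19) = 19
Root (Bob): min(11, 3, 19) = 3
Bob picks the child with the lowest value: F (value 3).

F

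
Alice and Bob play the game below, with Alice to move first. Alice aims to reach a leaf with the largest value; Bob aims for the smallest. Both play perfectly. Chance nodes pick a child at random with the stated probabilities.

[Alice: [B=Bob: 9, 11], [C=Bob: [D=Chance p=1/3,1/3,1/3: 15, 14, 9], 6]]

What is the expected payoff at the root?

9

B (Bob): min(9, 11) = 9
D (Chance): 1/3·15 + 1/3·14 + 1/3·9 = 12.67
C (Bob): min(12.67, 6) = 6
Root (Alice): max(9, 6) = 9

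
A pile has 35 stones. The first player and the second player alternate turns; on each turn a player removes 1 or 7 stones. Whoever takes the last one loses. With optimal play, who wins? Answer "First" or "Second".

Second

Positions where the player to move wins (W) vs loses (L):
i:   0  1  2  3  4  5  6  7  8  9 10 11 12 13 14 15 16 17 18 19 20 21 22 23 24 25 26 27 28 29 30 31 32 33 34 35
     W  L  W  L  W  L  W  L  W  L  W  L  W  L  W  L  W  L  W  L  W  L  W  L  W  L  W  L  W  L  W  L  W  L  W  L
Position 35 is L, so the second player wins.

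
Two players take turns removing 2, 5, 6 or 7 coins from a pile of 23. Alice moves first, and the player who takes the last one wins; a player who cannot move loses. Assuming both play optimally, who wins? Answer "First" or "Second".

First

Positions where the player to move wins (W) vs loses (L):
i:   0  1  2  3  4  5  6  7  8  9 10 11 12 13 14 15 16 17 18 19 20 21 22 23
     L  L  W  W  L  W  W  W  W  W  W  W  L  L  W  W  L  W  W  W  W  W  W  W
Position 23 is W, so the first player wins.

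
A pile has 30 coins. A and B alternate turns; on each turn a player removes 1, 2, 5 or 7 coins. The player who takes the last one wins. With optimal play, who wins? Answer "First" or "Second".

i:   0  1  2  3  4  5  6  7  8  9 10 11 12 13 14 15 16 17 18 19 20 21 22 23 24 25 26 27 28 29 30
     L  W  W  L  W  W  L  W  W  L  W  W  L  W  W  L  W  W  L  W  W  L  W  W  L  W  W  L  W  W  L
Position 30 is L, so the second player wins.

Second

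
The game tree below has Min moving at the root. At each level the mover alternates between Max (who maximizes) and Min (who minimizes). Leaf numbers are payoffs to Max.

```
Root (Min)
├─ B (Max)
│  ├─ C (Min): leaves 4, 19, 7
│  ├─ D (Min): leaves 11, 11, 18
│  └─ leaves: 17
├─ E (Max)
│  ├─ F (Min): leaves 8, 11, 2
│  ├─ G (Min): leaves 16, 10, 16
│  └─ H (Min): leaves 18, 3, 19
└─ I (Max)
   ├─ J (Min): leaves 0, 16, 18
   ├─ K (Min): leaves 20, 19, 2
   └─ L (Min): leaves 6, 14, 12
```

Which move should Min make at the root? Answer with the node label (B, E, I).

I

C (Min): min(4, 19, 7) = 4
D (Min): min(11, 11, 18) = 11
B (Max): max(4, 11, 17) = 17
F (Min): min(8, 11, 2) = 2
G (Min): min(16, 10, 16) = 10
H (Min): min(18, 3, 19) = 3
E (Max): max(2, 10, 3) = 10
J (Min): min(0, 16, 18) = 0
K (Min): min(20, 19, 2) = 2
L (Min): min(6, 14, 12) = 6
I (Max): max(0, 2, 6) = 6
Root (Min): min(17, 10, 6) = 6
Min picks the child with the lowest value: I (value 6).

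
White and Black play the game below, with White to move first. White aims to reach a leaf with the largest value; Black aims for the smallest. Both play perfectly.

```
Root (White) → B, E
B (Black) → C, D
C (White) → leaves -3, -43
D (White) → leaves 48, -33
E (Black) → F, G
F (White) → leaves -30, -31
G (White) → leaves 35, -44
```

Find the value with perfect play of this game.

-3

C (White): max(-3, -43) = -3
D (White): max(48, -33) = 48
B (Black): min(-3, 48) = -3
F (White): max(-30, -31) = -30
G (White): max(35, -44) = 35
E (Black): min(-30, 35) = -30
Root (White): max(-3, -30) = -3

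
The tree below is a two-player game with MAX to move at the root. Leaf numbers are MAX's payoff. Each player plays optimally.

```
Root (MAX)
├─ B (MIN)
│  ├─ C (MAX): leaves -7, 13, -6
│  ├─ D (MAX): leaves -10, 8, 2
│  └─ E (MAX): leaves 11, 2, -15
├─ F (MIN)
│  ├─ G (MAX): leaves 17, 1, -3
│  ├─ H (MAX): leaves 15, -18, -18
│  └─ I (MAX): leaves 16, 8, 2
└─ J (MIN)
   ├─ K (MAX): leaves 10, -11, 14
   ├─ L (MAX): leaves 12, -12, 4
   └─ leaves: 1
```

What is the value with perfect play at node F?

15

G: max(17, 1, -3) = 17
H: max(15, -18, -18) = 15
I: max(16, 8, 2) = 16
F: min(17, 15, 16) = 15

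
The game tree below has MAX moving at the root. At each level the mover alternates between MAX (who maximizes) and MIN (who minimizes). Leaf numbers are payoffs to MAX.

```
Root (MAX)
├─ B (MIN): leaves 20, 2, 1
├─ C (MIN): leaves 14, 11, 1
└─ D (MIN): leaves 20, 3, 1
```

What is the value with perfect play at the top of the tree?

1

B (MIN): min(20, 2, 1) = 1
C (MIN): min(14, 11, 1) = 1
D (MIN): min(20, 3, 1) = 1
Root (MAX): max(1, 1, 1) = 1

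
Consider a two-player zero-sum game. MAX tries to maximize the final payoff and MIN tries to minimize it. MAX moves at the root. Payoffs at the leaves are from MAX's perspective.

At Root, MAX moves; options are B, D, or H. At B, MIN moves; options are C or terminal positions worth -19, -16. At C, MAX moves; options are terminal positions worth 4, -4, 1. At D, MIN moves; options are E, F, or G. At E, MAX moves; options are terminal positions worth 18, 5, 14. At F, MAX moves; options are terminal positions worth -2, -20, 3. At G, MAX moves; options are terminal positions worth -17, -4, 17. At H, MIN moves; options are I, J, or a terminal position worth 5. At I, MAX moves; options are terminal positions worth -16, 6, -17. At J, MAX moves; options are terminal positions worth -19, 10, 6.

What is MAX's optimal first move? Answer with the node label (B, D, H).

C (MAX): max(4, -4, 1) = 4
B (MIN): min(4, -19, -16) = -19
E (MAX): max(18, 5, 14) = 18
F (MAX): max(-2, -20, 3) = 3
G (MAX): max(-17, -4, 17) = 17
D (MIN): min(18, 3, 17) = 3
I (MAX): max(-16, 6, -17) = 6
J (MAX): max(-19, 10, 6) = 10
H (MIN): min(6, 10, 5) = 5
Root (MAX): max(-19, 3, 5) = 5
MAX picks the child with the highest value: H (value 5).

H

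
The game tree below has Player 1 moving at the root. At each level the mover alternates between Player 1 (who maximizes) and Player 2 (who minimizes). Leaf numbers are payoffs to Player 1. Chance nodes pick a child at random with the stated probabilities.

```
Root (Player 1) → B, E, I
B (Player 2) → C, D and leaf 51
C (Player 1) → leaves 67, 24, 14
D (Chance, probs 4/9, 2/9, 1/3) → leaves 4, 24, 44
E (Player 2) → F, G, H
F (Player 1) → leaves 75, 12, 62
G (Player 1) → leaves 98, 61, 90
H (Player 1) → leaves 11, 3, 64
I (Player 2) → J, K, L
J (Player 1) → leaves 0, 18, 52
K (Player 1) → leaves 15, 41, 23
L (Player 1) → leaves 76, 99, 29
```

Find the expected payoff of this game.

64

C (Player 1): max(67, 24, 14) = 67
D (Chance): 4/9·4 + 2/9·24 + 1/3·44 = 21.78
B (Player 2): min(67, 21.78, 51) = 21.78
F (Player 1): max(75, 12, 62) = 75
G (Player 1): max(98, 61, 90) = 98
H (Player 1): max(11, 3, 64) = 64
E (Player 2): min(75, 98, 64) = 64
J (Player 1): max(0, 18, 52) = 52
K (Player 1): max(15, 41, 23) = 41
L (Player 1): max(76, 99, 29) = 99
I (Player 2): min(52, 41, 99) = 41
Root (Player 1): max(21.78, 64, 41) = 64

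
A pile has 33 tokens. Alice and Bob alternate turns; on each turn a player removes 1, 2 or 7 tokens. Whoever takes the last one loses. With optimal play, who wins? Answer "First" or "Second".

First

W/L table (W = player to move can force a win):
i:   0  1  2  3  4  5  6  7  8  9 10 11 12 13 14 15 16 17 18 19 20 21 22 23 24 25 26 27 28 29 30 31 32 33
     W  L  W  W  L  W  W  L  W  W  L  W  W  L  W  W  L  W  W  L  W  W  L  W  W  L  W  W  L  W  W  L  W  W
Position 33 is W, so the first player wins.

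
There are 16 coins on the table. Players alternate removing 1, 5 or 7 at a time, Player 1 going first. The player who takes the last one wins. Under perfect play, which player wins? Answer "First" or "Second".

Second

Mark each pile size as W (mover wins) or L (mover loses):
i:   0  1  2  3  4  5  6  7  8  9 10 11 12 13 14 15 16
     L  W  L  W  L  W  L  W  L  W  L  W  L  W  L  W  L
Position 16 is L, so the second player wins.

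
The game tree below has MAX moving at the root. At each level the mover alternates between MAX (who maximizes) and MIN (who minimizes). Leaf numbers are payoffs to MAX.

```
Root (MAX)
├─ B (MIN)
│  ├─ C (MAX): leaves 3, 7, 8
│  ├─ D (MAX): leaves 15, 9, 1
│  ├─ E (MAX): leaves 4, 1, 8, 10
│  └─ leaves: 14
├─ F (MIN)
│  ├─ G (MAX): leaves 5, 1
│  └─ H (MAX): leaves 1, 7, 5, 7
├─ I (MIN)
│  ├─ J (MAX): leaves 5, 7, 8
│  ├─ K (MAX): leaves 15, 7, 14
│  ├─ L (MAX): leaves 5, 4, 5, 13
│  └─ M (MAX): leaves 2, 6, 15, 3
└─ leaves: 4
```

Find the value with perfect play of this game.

C (MAX): max(3, 7, 8) = 8
D (MAX): max(15, 9, 1) = 15
E (MAX): max(4, 1, 8, 10) = 10
B (MIN): min(8, 15, 10, 14) = 8
G (MAX): max(5, 1) = 5
H (MAX): max(1, 7, 5, 7) = 7
F (MIN): min(5, 7) = 5
J (MAX): max(5, 7, 8) = 8
K (MAX): max(15, 7, 14) = 15
L (MAX): max(5, 4, 5, 13) = 13
M (MAX): max(2, 6, 15, 3) = 15
I (MIN): min(8, 15, 13, 15) = 8
Root (MAX): max(8, 5, 8, 4) = 8

8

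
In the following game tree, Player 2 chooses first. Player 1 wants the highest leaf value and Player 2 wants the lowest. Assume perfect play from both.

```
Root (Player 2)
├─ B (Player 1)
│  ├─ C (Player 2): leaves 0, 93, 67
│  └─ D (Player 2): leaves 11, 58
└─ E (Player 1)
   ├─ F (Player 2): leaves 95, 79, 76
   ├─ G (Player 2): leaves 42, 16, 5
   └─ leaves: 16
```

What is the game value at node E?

F: min(95, 79, 76) = 76
G: min(42, 16, 5) = 5
E: max(76, 5, 16) = 76

76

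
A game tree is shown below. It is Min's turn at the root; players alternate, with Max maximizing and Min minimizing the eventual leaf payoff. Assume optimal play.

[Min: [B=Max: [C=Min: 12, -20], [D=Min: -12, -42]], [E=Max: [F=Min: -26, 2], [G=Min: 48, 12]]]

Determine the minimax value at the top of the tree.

C (Min): min(12, -20) = -20
D (Min): min(-12, -42) = -42
B (Max): max(-20, -42) = -20
F (Min): min(-26, 2) = -26
G (Min): min(48, 12) = 12
E (Max): max(-26, 12) = 12
Root (Min): min(-20, 12) = -20

-20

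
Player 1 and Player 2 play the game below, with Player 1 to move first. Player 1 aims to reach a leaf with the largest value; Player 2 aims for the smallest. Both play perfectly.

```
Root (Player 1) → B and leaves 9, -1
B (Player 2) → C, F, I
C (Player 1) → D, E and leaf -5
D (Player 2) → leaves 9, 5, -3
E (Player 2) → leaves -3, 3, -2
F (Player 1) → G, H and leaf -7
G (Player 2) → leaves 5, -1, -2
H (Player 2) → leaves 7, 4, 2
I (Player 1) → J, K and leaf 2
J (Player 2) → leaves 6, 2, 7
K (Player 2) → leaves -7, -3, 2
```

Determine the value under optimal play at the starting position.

9

D (Player 2): min(9, 5, -3) = -3
E (Player 2): min(-3, 3, -2) = -3
C (Player 1): max(-3, -3, -5) = -3
G (Player 2): min(5, -1, -2) = -2
H (Player 2): min(7, 4, 2) = 2
F (Player 1): max(-2, 2, -7) = 2
J (Player 2): min(6, 2, 7) = 2
K (Player 2): min(-7, -3, 2) = -7
I (Player 1): max(2, -7, 2) = 2
B (Player 2): min(-3, 2, 2) = -3
Root (Player 1): max(-3, 9, -1) = 9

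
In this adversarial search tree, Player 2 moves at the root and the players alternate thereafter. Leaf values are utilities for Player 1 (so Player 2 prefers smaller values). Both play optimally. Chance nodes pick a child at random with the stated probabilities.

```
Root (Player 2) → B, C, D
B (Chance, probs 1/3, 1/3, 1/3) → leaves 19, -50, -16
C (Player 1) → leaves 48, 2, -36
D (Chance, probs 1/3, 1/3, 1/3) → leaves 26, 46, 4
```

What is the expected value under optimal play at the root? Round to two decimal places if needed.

B (Chance): 1/3·19 + 1/3·-50 + 1/3·-16 = -15.67
C (Player 1): max(48, 2, -36) = 48
D (Chance): 1/3·26 + 1/3·46 + 1/3·4 = 25.33
Root (Player 2): min(-15.67, 48, 25.33) = -15.67

-15.67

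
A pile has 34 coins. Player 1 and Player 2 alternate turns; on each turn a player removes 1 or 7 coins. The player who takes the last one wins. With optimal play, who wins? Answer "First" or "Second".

W/L table (W = player to move can force a win):
i:   0  1  2  3  4  5  6  7  8  9 10 11 12 13 14 15 16 17 18 19 20 21 22 23 24 25 26 27 28 29 30 31 32 33 34
     L  W  L  W  L  W  L  W  L  W  L  W  L  W  L  W  L  W  L  W  L  W  L  W  L  W  L  W  L  W  L  W  L  W  L
Position 34 is L, so the second player wins.

Second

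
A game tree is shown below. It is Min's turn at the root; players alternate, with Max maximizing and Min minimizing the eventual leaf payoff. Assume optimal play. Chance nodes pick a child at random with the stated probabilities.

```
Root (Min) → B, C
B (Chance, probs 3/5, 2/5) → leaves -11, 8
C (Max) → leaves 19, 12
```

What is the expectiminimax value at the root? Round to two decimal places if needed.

-3.4

B (Chance): 3/5·-11 + 2/5·8 = -3.4
C (Max): max(19, 12) = 19
Root (Min): min(-3.4, 19) = -3.4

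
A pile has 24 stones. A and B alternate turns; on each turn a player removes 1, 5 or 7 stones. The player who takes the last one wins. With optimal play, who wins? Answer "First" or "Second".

Second

Compute winning (W) and losing (L) positions by backward induction:
i:   0  1  2  3  4  5  6  7  8  9 10 11 12 13 14 15 16 17 18 19 20 21 22 23 24
     L  W  L  W  L  W  L  W  L  W  L  W  L  W  L  W  L  W  L  W  L  W  L  W  L
Position 24 is L, so the second player wins.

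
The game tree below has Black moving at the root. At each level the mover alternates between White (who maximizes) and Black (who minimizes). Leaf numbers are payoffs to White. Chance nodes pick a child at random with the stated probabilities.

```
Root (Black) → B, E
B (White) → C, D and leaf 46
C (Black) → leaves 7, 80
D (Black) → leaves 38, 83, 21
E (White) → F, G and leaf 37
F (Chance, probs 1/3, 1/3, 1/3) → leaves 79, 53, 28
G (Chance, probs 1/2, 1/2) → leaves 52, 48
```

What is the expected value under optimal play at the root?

C (Black): min(7, 80) = 7
D (Black): min(38, 83, 21) = 21
B (White): max(7, 21, 46) = 46
F (Chance): 1/3·79 + 1/3·53 + 1/3·28 = 53.33
G (Chance): 1/2·52 + 1/2·48 = 50
E (White): max(53.33, 50, 37) = 53.33
Root (Black): min(46, 53.33) = 46

46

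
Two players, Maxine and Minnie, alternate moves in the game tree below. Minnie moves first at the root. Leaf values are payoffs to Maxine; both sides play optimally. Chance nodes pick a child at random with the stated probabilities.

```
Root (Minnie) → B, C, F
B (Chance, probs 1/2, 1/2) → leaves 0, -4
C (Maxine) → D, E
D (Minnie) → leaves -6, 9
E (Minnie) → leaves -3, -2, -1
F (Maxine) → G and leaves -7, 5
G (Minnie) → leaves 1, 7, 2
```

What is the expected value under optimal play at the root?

-3

B (Chance): 1/2·0 + 1/2·-4 = -2
D (Minnie): min(-6, 9) = -6
E (Minnie): min(-3, -2, -1) = -3
C (Maxine): max(-6, -3) = -3
G (Minnie): min(1, 7, 2) = 1
F (Maxine): max(1, -7, 5) = 5
Root (Minnie): min(-2, -3, 5) = -3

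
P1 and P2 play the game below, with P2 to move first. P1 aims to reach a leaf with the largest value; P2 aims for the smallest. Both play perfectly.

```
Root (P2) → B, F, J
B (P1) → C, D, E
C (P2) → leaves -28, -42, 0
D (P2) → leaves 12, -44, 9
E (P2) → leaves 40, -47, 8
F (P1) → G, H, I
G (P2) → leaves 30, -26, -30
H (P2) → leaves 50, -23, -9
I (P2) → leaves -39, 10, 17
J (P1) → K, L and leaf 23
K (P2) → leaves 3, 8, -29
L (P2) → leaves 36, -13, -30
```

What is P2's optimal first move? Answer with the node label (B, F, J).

C (P2): min(-28, -42, 0) = -42
D (P2): min(12, -44, 9) = -44
E (P2): min(40, -47, 8) = -47
B (P1): max(-42, -44, -47) = -42
G (P2): min(30, -26, -30) = -30
H (P2): min(50, -23, -9) = -23
I (P2): min(-39, 10, 17) = -39
F (P1): max(-30, -23, -39) = -23
K (P2): min(3, 8, -29) = -29
L (P2): min(36, -13, -30) = -30
J (P1): max(-29, -30, 23) = 23
Root (P2): min(-42, -23, 23) = -42
P2 picks the child with the lowest value: B (value -42).

B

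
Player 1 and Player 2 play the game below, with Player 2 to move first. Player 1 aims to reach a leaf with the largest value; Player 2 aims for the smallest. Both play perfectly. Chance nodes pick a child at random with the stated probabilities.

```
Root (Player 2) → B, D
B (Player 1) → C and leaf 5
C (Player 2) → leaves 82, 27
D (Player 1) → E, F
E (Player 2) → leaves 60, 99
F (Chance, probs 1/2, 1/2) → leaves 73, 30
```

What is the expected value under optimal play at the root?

C (Player 2): min(82, 27) = 27
B (Player 1): max(27, 5) = 27
E (Player 2): min(60, 99) = 60
F (Chance): 1/2·73 + 1/2·30 = 51.5
D (Player 1): max(60, 51.5) = 60
Root (Player 2): min(27, 60) = 27

27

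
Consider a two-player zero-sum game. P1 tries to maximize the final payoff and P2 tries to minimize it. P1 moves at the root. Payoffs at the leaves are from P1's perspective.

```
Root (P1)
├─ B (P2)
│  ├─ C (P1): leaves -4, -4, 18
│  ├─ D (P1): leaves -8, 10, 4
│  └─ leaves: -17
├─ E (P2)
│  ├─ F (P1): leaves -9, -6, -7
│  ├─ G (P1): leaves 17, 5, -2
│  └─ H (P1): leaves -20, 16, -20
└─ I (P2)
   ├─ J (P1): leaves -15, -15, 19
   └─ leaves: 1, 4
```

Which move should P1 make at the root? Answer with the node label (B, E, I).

C (P1): max(-4, -4, 18) = 18
D (P1): max(-8, 10, 4) = 10
B (P2): min(18, 10, -17) = -17
F (P1): max(-9, -6, -7) = -6
G (P1): max(17, 5, -2) = 17
H (P1): max(-20, 16, -20) = 16
E (P2): min(-6, 17, 16) = -6
J (P1): max(-15, -15, 19) = 19
I (P2): min(19, 1, 4) = 1
Root (P1): max(-17, -6, 1) = 1
P1 picks the child with the highest value: I (value 1).

I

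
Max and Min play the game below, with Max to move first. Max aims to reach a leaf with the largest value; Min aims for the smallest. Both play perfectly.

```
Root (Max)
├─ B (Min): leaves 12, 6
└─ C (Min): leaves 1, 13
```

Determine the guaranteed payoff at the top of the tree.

B (Min): min(12, 6) = 6
C (Min): min(1, 13) = 1
Root (Max): max(6, 1) = 6

6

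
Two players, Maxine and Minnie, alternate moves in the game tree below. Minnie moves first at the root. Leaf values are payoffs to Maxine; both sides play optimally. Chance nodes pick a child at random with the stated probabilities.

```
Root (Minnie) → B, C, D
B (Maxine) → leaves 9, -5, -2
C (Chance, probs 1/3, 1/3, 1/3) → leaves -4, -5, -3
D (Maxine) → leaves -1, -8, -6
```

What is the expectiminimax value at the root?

B (Maxine): max(9, -5, -2) = 9
C (Chance): 1/3·-4 + 1/3·-5 + 1/3·-3 = -4
D (Maxine): max(-1, -8, -6) = -1
Root (Minnie): min(9, -4, -1) = -4

-4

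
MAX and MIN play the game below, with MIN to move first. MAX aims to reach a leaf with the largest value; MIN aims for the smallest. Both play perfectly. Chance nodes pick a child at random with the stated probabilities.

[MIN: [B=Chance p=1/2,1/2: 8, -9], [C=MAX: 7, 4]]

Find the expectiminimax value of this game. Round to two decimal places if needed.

B (Chance): 1/2·8 + 1/2·-9 = -0.5
C (MAX): max(7, 4) = 7
Root (MIN): min(-0.5, 7) = -0.5

-0.5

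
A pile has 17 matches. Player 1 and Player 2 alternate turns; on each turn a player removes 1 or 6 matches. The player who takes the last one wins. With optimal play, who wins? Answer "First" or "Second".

i:   0  1  2  3  4  5  6  7  8  9 10 11 12 13 14 15 16 17
     L  W  L  W  L  W  W  L  W  L  W  L  W  W  L  W  L  W
Position 17 is W, so the first player wins.

First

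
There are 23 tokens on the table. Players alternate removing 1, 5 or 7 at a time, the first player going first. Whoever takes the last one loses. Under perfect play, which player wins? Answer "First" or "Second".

Second

i:   0  1  2  3  4  5  6  7  8  9 10 11 12 13 14 15 16 17 18 19 20 21 22 23
     W  L  W  L  W  L  W  L  W  L  W  L  W  L  W  L  W  L  W  L  W  L  W  L
Position 23 is L, so the second player wins.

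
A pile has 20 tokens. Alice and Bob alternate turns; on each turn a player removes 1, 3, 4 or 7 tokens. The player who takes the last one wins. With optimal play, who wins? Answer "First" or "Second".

First

Compute winning (W) and losing (L) positions by backward induction:
i:   0  1  2  3  4  5  6  7  8  9 10 11 12 13 14 15 16 17 18 19 20
     L  W  L  W  W  W  W  W  L  W  L  W  W  W  W  W  L  W  L  W  W
Position 20 is W, so the first player wins.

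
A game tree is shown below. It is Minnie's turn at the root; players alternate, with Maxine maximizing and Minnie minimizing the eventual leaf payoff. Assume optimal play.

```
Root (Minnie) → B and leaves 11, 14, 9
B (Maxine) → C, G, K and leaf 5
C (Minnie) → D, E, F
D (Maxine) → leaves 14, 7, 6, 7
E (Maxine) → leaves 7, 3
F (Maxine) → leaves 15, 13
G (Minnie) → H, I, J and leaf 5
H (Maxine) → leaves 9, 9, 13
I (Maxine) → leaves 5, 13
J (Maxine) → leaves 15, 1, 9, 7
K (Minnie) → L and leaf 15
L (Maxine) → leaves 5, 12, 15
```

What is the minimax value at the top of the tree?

D (Maxine): max(14, 7, 6, 7) = 14
E (Maxine): max(7, 3) = 7
F (Maxine): max(15, 13) = 15
C (Minnie): min(14, 7, 15) = 7
H (Maxine): max(9, 9, 13) = 13
I (Maxine): max(5, 13) = 13
J (Maxine): max(15, 1, 9, 7) = 15
G (Minnie): min(13, 13, 15, 5) = 5
L (Maxine): max(5, 12, 15) = 15
K (Minnie): min(15, 15) = 15
B (Maxine): max(7, 5, 15, 5) = 15
Root (Minnie): min(15, 11, 14, 9) = 9

9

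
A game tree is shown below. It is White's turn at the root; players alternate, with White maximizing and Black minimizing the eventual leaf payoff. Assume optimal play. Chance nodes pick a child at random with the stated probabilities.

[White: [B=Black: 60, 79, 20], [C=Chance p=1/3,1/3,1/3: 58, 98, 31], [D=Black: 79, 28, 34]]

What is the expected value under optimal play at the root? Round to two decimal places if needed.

B (Black): min(60, 79, 20) = 20
C (Chance): 1/3·58 + 1/3·98 + 1/3·31 = 62.33
D (Black): min(79, 28, 34) = 28
Root (White): max(20, 62.33, 28) = 62.33

62.33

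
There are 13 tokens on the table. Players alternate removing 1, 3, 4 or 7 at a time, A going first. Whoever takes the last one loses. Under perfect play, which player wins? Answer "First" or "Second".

First

Positions where the player to move wins (W) vs loses (L):
i:   0  1  2  3  4  5  6  7  8  9 10 11 12 13
     W  L  W  L  W  W  W  W  W  L  W  L  W  W
Position 13 is W, so the first player wins.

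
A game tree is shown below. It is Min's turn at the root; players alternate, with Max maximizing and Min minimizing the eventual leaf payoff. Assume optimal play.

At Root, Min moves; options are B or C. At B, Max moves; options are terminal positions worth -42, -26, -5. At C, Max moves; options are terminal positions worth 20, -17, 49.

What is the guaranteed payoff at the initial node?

B (Max): max(-42, -26, -5) = -5
C (Max): max(20, -17, 49) = 49
Root (Min): min(-5, 49) = -5

-5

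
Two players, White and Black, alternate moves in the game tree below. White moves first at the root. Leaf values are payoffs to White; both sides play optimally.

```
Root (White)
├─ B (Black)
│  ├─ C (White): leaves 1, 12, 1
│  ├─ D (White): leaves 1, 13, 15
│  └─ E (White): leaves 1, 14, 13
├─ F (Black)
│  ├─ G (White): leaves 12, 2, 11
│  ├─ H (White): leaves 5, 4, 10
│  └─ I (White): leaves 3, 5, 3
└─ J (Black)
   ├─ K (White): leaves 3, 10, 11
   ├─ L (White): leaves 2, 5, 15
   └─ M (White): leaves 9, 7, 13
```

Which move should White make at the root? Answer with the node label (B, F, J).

B

C (White): max(1, 12, 1) = 12
D (White): max(1, 13, 15) = 15
E (White): max(1, 14, 13) = 14
B (Black): min(12, 15, 14) = 12
G (White): max(12, 2, 11) = 12
H (White): max(5, 4, 10) = 10
I (White): max(3, 5, 3) = 5
F (Black): min(12, 10, 5) = 5
K (White): max(3, 10, 11) = 11
L (White): max(2, 5, 15) = 15
M (White): max(9, 7, 13) = 13
J (Black): min(11, 15, 13) = 11
Root (White): max(12, 5, 11) = 12
White picks the child with the highest value: B (value 12).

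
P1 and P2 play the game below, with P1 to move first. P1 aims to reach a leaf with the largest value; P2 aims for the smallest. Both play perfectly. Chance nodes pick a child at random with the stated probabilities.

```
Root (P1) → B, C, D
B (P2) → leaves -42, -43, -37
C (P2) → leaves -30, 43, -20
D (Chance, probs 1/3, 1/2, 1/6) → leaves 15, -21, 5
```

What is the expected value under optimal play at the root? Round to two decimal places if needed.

-4.67

B (P2): min(-42, -43, -37) = -43
C (P2): min(-30, 43, -20) = -30
D (Chance): 1/3·15 + 1/2·-21 + 1/6·5 = -4.67
Root (P1): max(-43, -30, -4.67) = -4.67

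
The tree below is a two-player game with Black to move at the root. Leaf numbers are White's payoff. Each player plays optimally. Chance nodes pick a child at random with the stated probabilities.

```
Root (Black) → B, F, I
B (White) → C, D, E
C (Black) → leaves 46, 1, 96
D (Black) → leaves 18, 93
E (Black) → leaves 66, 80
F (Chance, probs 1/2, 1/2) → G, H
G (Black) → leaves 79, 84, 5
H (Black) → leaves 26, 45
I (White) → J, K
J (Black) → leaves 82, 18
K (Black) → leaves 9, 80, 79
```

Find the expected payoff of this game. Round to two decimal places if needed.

15.5

C (Black): min(46, 1, 96) = 1
D (Black): min(18, 93) = 18
E (Black): min(66, 80) = 66
B (White): max(1, 18, 66) = 66
G (Black): min(79, 84, 5) = 5
H (Black): min(26, 45) = 26
F (Chance): 1/2·5 + 1/2·26 = 15.5
J (Black): min(82, 18) = 18
K (Black): min(9, 80, 79) = 9
I (White): max(18, 9) = 18
Root (Black): min(66, 15.5, 18) = 15.5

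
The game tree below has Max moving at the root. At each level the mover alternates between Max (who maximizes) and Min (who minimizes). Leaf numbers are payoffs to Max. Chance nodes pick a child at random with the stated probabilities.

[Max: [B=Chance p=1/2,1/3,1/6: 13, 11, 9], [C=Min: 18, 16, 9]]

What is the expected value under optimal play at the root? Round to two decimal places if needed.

B (Chance): 1/2·13 + 1/3·11 + 1/6·9 = 11.67
C (Min): min(18, 16, 9) = 9
Root (Max): max(11.67, 9) = 11.67

11.67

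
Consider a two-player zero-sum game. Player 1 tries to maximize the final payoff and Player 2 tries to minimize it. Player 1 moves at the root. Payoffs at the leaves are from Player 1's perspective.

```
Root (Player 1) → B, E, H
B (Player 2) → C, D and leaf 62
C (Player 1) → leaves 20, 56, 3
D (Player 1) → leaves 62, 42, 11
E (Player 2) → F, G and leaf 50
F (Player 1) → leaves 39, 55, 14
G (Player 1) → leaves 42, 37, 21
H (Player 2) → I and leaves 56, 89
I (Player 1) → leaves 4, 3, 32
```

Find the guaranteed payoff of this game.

56

C (Player 1): max(20, 56, 3) = 56
D (Player 1): max(62, 42, 11) = 62
B (Player 2): min(56, 62, 62) = 56
F (Player 1): max(39, 55, 14) = 55
G (Player 1): max(42, 37, 21) = 42
E (Player 2): min(55, 42, 50) = 42
I (Player 1): max(4, 3, 32) = 32
H (Player 2): min(32, 56, 89) = 32
Root (Player 1): max(56, 42, 32) = 56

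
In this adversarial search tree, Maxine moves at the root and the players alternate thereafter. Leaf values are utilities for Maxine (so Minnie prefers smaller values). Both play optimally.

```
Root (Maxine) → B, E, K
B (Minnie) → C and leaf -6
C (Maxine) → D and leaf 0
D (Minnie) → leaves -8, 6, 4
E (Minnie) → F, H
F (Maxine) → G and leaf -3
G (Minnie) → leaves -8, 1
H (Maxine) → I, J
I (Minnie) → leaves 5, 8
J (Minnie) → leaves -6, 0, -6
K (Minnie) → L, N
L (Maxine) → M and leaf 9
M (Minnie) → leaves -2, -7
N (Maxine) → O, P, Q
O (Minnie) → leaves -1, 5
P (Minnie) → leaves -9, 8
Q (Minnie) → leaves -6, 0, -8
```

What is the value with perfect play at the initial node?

-1

D (Minnie): min(-8, 6, 4) = -8
C (Maxine): max(-8, 0) = 0
B (Minnie): min(0, -6) = -6
G (Minnie): min(-8, 1) = -8
F (Maxine): max(-8, -3) = -3
I (Minnie): min(5, 8) = 5
J (Minnie): min(-6, 0, -6) = -6
H (Maxine): max(5, -6) = 5
E (Minnie): min(-3, 5) = -3
M (Minnie): min(-2, -7) = -7
L (Maxine): max(-7, 9) = 9
O (Minnie): min(-1, 5) = -1
P (Minnie): min(-9, 8) = -9
Q (Minnie): min(-6, 0, -8) = -8
N (Maxine): max(-1, -9, -8) = -1
K (Minnie): min(9, -1) = -1
Root (Maxine): max(-6, -3, -1) = -1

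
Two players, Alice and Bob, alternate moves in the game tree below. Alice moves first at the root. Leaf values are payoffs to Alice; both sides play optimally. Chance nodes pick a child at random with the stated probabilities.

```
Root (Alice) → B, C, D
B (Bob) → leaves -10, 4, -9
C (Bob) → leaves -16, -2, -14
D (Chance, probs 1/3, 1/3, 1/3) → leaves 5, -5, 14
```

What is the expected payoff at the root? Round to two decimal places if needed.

B (Bob): min(-10, 4, -9) = -10
C (Bob): min(-16, -2, -14) = -16
D (Chance): 1/3·5 + 1/3·-5 + 1/3·14 = 4.67
Root (Alice): max(-10, -16, 4.67) = 4.67

4.67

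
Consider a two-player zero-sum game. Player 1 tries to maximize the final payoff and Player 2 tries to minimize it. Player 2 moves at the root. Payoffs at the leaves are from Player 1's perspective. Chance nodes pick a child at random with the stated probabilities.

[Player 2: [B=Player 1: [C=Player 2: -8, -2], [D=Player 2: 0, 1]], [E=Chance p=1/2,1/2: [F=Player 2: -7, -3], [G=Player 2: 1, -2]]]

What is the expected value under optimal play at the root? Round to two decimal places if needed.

-4.5

C (Player 2): min(-8, -2) = -8
D (Player 2): min(0, 1) = 0
B (Player 1): max(-8, 0) = 0
F (Player 2): min(-7, -3) = -7
G (Player 2): min(1, -2) = -2
E (Chance): 1/2·-7 + 1/2·-2 = -4.5
Root (Player 2): min(0, -4.5) = -4.5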